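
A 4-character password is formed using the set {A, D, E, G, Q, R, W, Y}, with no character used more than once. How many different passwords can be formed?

1680

Choose and order 4 of the 8 symbols: the first character has 8 options, the next 7, then 6, 5.
That product is 8 × 7 × 6 × 5 = 1680.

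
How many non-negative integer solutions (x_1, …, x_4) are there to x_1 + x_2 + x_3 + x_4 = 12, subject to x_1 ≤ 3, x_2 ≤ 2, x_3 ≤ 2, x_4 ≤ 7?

10

Ignoring the caps, the number of non-negative solutions to x_1+…+x_4 = 12 is C(15,3) = 455.
Subtract solutions that violate a single cap (substitute x_i' = x_i − (cap_i+1)): x_1 ≥ 4 gives C(11,3) = 165; x_2 ≥ 3 gives C(12,3) = 220; x_3 ≥ 3 gives C(12,3) = 220; x_4 ≥ 8 gives C(7,3) = 35. Together 640.
Add back pairs where two caps are both exceeded: 56 + 56 + 1 + 84 + 4 + 4 = 205.
Subtract triples: 10 + 0 + 0 + 0 = 10.
By inclusion–exclusion the count is 455 − 640 + 205 − 10 = 10.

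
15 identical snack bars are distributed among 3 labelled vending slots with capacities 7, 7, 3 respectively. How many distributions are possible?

6

Ignoring the caps, the number of non-negative solutions to x_1+…+x_3 = 15 is C(17,2) = 136.
Subtract solutions that violate a single cap (substitute x_i' = x_i − (cap_i+1)): x_1 ≥ 8 gives C(9,2) = 36; x_2 ≥ 8 gives C(9,2) = 36; x_3 ≥ 4 gives C(13,2) = 78. Together 150.
Add back pairs where two caps are both exceeded: 0 + 10 + 10 = 20.
By inclusion–exclusion the count is 136 − 150 + 20 = 6.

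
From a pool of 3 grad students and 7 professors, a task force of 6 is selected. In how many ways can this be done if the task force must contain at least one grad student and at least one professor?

Unrestricted: C(10,6) = 210 ways to pick any 6 of the 10.
Subtract selections that omit an entire group: no grad students → C(7,6) = 7; no professors → C(3,6) = 0.
Both groups omitted at once is impossible, so 210 − 7 = 203.

203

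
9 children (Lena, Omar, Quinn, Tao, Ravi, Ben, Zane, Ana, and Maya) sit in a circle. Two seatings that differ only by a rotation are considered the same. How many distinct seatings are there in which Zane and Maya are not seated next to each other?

30240

All circular seatings of 9 people number (8)! = 40320.
Seatings with Zane beside Maya: treat them as a block with 2 internal orders, giving 2 × (7)! = 10080.
Subtracting, 40320 − 10080 = 30240.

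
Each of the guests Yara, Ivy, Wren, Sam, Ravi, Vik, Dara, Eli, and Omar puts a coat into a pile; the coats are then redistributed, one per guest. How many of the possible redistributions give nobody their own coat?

133496

This is the derangement count D_9: permutations of 9 items with no fixed point.
By inclusion–exclusion this is Σ_{j=0}^{9} (−1)^j C(9,j)·(9−j)!.
Computing: 362880 − 362880 + 181440 − 60480 + 15120 − 3024 + 504 − 72 + 9 − 1 = 133496.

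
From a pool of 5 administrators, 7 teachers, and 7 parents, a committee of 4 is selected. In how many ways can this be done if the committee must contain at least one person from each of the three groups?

Unrestricted: C(19,4) = 3876 ways to pick any 4 of the 19.
Selections missing a whole group: no administrators → C(14,4) = 1001; no teachers → C(12,4) = 495; no parents → C(12,4) = 495.
Add back selections omitting two groups (i.e. drawn from a single group): C(5,4) + C(7,4) + C(7,4) = 75.
By inclusion–exclusion: 3876 − 1991 + 75 = 1960.

1960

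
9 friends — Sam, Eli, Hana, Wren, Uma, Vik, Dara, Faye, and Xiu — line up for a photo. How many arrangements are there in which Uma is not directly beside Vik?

Of the 9! = 362880 arrangements, those with Uma and Vik adjacent number 2 × 8! = 80640 (treat the pair as a block with 2 internal orders).
So 362880 − 80640 = 282240 arrangements keep them apart.

282240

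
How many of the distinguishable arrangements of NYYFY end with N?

Fix N in the last position and arrange the remaining 4 letters.
Those 4 letters have Y appearing 3 times, giving (4)!/(3!) = 4.

4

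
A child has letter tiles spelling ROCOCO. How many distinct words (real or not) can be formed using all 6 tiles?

60

Letter multiplicities in ROCOCO: C×2, O×3, R×1.
Dividing 6! = 720 by 3!·2! = 12 for the repeated letters gives 60.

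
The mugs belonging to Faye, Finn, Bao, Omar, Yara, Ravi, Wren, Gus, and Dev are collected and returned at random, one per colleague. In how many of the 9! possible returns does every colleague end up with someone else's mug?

133496

This is the derangement count D_9: permutations of 9 items with no fixed point.
By inclusion–exclusion this is Σ_{j=0}^{9} (−1)^j C(9,j)·(9−j)!.
Computing: 362880 − 362880 + 181440 − 60480 + 15120 − 3024 + 504 − 72 + 9 − 1 = 133496.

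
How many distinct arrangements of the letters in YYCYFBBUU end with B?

With the last slot taken by B, it remains to arrange the other 8 letters (YYCYFBUU).
Those 8 letters have U appearing twice and Y appearing 3 times, giving (8)!/(3!·2!) = 3360.

3360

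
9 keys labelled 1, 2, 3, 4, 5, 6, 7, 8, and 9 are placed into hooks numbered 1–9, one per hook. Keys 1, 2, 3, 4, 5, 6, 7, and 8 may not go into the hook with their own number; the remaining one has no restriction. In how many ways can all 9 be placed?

Let Aᵢ (for 1 ≤ i ≤ 8) be the placements that put key i in its forbidden hook. Any j of these fix j positions, leaving (9−j)! ways to fill the rest, and there are C(8,j) ways to pick which j.
By inclusion–exclusion, the number of valid placements is Σ_{j=0}^{8} (−1)^j C(8,j)·(9−j)!.
Computing: 362880 − 322560 + 141120 − 40320 + 8400 − 1344 + 168 − 16 + 1 = 148329.

148329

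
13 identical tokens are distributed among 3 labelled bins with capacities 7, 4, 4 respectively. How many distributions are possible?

6

By stars and bars, unrestricted non-negative solutions to x_1+…+x_3 = 13 number C(13+2,2) = 105.
Subtract solutions that violate a single cap (substitute x_i' = x_i − (cap_i+1)): x_1 ≥ 8 gives C(7,2) = 21; x_2 ≥ 5 gives C(10,2) = 45; x_3 ≥ 5 gives C(10,2) = 45. Together 111.
Add back pairs where two caps are both exceeded: 1 + 1 + 10 = 12.
By inclusion–exclusion the count is 105 − 111 + 12 = 6.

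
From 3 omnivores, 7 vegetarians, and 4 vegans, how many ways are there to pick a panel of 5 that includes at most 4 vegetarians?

Split by how many vegetarians are chosen (0 through 4).
Sum: C(7,0)·C(7,5) + C(7,1)·C(7,4) + C(7,2)·C(7,3) + C(7,3)·C(7,2) + C(7,4)·C(7,1) = 21 + 245 + 735 + 735 + 245 = 1981.

1981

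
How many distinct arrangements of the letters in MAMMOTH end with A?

Fix A in the last position and arrange the remaining 6 letters.
Those 6 letters have M appearing 3 times, giving (6)!/(3!) = 120.

120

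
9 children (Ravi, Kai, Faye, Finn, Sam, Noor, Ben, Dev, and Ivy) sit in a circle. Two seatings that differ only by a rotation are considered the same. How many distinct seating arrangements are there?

40320

Around a circle, 9 distinct people have 9!/9 = (8)! = 40320 rotationally distinct seatings.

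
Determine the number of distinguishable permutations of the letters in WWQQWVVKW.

Letter multiplicities in WWQQWVVKW: K×1, Q×2, V×2, W×4.
The number of distinct arrangements is 9!/(4!·2!·2!) = 362880/96 = 3780.

3780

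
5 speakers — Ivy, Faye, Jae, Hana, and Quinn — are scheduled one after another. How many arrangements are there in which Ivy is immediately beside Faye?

48

Place the 3 others and the Ivy-Faye pair as 4 objects in a line; the pair has 2 internal arrangements.
So the count is 2·(4)! = 48.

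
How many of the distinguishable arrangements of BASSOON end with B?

180

With the last slot taken by B, it remains to arrange the other 6 letters (ASSOON).
Those 6 letters have O appearing twice and S appearing twice, giving (6)!/(2!·2!) = 180.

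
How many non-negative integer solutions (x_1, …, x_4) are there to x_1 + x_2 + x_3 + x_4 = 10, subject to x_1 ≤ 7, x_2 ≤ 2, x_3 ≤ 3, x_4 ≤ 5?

Without the upper bounds there are C(13,3) = 286 ways to split 10 among 4 variables.
Subtract solutions that violate a single cap (substitute x_i' = x_i − (cap_i+1)): x_1 ≥ 8 gives C(5,3) = 10; x_2 ≥ 3 gives C(10,3) = 120; x_3 ≥ 4 gives C(9,3) = 84; x_4 ≥ 6 gives C(7,3) = 35. Together 249.
Add back pairs where two caps are both exceeded: 0 + 0 + 0 + 20 + 4 + 1 = 25.
By inclusion–exclusion the count is 286 − 249 + 25 = 62.

62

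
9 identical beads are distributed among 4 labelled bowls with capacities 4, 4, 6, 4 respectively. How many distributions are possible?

105

Ignoring the caps, the number of non-negative solutions to x_1+…+x_4 = 9 is C(12,3) = 220.
Subtract solutions that violate a single cap (substitute x_i' = x_i − (cap_i+1)): x_1 ≥ 5 gives C(7,3) = 35; x_2 ≥ 5 gives C(7,3) = 35; x_3 ≥ 7 gives C(5,3) = 10; x_4 ≥ 5 gives C(7,3) = 35. Together 115.
No two caps can be exceeded simultaneously, so the pair terms are all 0.
By inclusion–exclusion the count is 220 − 115 + 0 = 105.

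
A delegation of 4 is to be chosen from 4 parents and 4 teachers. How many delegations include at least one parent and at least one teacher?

68

With no constraint there are C(8,4) = 70 possible selections.
Subtract selections that omit an entire group: no parents → C(4,4) = 1; no teachers → C(4,4) = 1.
Both groups omitted at once is impossible, so 70 − 2 = 68.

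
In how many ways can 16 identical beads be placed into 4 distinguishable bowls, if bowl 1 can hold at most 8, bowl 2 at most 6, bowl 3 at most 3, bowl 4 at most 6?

By stars and bars, unrestricted non-negative solutions to x_1+…+x_4 = 16 number C(16+3,3) = 969.
Subtract solutions that violate a single cap (substitute x_i' = x_i − (cap_i+1)): x_1 ≥ 9 gives C(10,3) = 120; x_2 ≥ 7 gives C(12,3) = 220; x_3 ≥ 4 gives C(15,3) = 455; x_4 ≥ 7 gives C(12,3) = 220. Together 1015.
Add back pairs where two caps are both exceeded: 1 + 20 + 1 + 56 + 10 + 56 = 144.
By inclusion–exclusion the count is 969 − 1015 + 144 = 98.

98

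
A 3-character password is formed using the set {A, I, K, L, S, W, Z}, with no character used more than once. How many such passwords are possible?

210

Choose and order 3 of the 7 symbols: the first character has 7 options, the next 6, then 5.
That product is 7 × 6 × 5 = 210.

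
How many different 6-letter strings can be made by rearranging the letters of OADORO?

120

The 6 letters of OADORO have repeats: O appearing 3 times.
The number of distinct arrangements is 6!/(3!) = 720/6 = 120.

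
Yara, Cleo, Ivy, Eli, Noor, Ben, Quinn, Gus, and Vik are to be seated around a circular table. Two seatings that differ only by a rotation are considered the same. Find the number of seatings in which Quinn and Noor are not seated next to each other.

All circular seatings of 9 people number (8)! = 40320.
Seatings with Quinn beside Noor: treat them as a block with 2 internal orders, giving 2 × (7)! = 10080.
Subtracting, 40320 − 10080 = 30240.

30240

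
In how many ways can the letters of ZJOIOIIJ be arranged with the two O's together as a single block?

Treat the 2 copies of O as a single block. The multiset to arrange is then {OO, I, I, I, J, J, Z}, 7 items in all.
That gives (7)!/(3!·2!) = 420 arrangements.

420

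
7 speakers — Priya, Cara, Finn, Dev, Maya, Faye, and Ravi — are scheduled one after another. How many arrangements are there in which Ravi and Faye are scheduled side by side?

1440

Treat {Ravi, Faye} as a single unit. There are 6 units to order, and the pair itself can be ordered 2 ways.
So the count is 2·(6)! = 1440.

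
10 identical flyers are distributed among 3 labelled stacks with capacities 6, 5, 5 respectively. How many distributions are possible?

26

Ignoring the caps, the number of non-negative solutions to x_1+…+x_3 = 10 is C(12,2) = 66.
Subtract solutions that violate a single cap (substitute x_i' = x_i − (cap_i+1)): x_1 ≥ 7 gives C(5,2) = 10; x_2 ≥ 6 gives C(6,2) = 15; x_3 ≥ 6 gives C(6,2) = 15. Together 40.
No two caps can be exceeded simultaneously, so the pair terms are all 0.
By inclusion–exclusion the count is 66 − 40 + 0 = 26.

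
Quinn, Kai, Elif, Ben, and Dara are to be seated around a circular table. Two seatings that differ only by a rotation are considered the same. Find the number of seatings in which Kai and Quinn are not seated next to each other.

All circular seatings of 5 people number (4)! = 24.
Seatings with Kai beside Quinn: treat them as a block with 2 internal orders, giving 2 × (3)! = 12.
Subtracting, 24 − 12 = 12.

12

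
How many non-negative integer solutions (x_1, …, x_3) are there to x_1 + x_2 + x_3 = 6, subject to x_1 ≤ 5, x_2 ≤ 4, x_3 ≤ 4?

21

Ignoring the caps, the number of non-negative solutions to x_1+…+x_3 = 6 is C(8,2) = 28.
Subtract solutions that violate a single cap (substitute x_i' = x_i − (cap_i+1)): x_1 ≥ 6 gives C(2,2) = 1; x_2 ≥ 5 gives C(3,2) = 3; x_3 ≥ 5 gives C(3,2) = 3. Together 7.
No two caps can be exceeded simultaneously, so the pair terms are all 0.
By inclusion–exclusion the count is 28 − 7 + 0 = 21.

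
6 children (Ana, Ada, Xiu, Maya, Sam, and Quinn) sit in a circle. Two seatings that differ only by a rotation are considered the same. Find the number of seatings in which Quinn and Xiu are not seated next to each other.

72

Without the restriction there are (5)! = 120 seatings.
Those with Quinn next to Xiu: fuse the pair into one unit and seat 5 units around a circle — 2·(4)! = 48.
Subtracting, 120 − 48 = 72.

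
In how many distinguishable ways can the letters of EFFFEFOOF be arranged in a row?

The 9 letters of EFFFEFOOF have repeats: E appearing twice, F appearing 5 times, and O appearing twice.
Dividing 9! = 362880 by 5!·2!·2! = 480 for the repeated letters gives 756.

756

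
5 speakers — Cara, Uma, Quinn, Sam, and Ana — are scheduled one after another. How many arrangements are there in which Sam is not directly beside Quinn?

72

There are 5! = 120 arrangements in all. If Sam and Quinn are adjacent, merging them into one block gives 2·(4)! = 48 arrangements.
So 120 − 48 = 72 arrangements keep them apart.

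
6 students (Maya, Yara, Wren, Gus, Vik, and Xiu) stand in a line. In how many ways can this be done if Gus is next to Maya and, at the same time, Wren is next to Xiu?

Treat {Gus,Maya} as one block (2 orders) and {Wren,Xiu} as another (2 orders).
That leaves 4 units to arrange: 2 × 2 × 4! = 4 × 24 = 96.

96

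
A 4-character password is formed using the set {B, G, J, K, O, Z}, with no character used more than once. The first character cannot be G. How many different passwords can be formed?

The first character has 6−1 = 5 choices (anything except G).
The remaining 3 characters are filled from the other 5 symbols without repetition: 5 × 4 × 3 = 60.
Total: 5 × 60 = 300.

300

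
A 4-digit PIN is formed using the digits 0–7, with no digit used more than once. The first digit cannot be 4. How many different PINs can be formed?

1470

The first digit has 8−1 = 7 choices (anything except 4).
The remaining 3 digits are filled from the other 7 symbols without repetition: 7 × 6 × 5 = 210.
Total: 7 × 210 = 1470.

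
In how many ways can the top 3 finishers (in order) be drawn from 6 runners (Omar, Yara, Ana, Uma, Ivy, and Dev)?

There are 6 choices for 1st place, 5 for 2nd, and 4 for 3rd.
That gives 6 × 5 × 4 = 120.

120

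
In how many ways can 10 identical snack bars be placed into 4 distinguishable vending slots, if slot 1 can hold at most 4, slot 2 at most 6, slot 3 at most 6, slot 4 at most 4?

Without the upper bounds there are C(13,3) = 286 ways to split 10 among 4 vending slots.
Subtract solutions that violate a single cap (substitute x_i' = x_i − (cap_i+1)): x_1 ≥ 5 gives C(8,3) = 56; x_2 ≥ 7 gives C(6,3) = 20; x_3 ≥ 7 gives C(6,3) = 20; x_4 ≥ 5 gives C(8,3) = 56. Together 152.
Add back pairs where two caps are both exceeded: 0 + 0 + 1 + 0 + 0 + 0 = 1.
By inclusion–exclusion the count is 286 − 152 + 1 = 135.

135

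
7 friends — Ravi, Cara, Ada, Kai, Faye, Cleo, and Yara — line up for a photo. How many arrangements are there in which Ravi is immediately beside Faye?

1440

Treat {Ravi, Faye} as a single unit. There are 6 units to order, and the pair itself can be ordered 2 ways.
That gives 2 × 6! = 2 × 720 = 1440.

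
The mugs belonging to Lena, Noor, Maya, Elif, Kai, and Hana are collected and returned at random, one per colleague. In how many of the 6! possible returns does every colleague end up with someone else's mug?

Let Aᵢ be the assignments in which colleague i gets their own mug. We want the size of the complement of A₁∪…∪A_6.
By inclusion–exclusion this is Σ_{j=0}^{6} (−1)^j C(6,j)·(6−j)!.
Computing: 720 − 720 + 360 − 120 + 30 − 6 + 1 = 265.

265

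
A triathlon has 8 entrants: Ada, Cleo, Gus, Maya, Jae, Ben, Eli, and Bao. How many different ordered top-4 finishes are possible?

There are 8 choices for 1st place, 7 for 2nd, and so on down to 5 for position 4.
That gives 8 × 7 × 6 × 5 = 1680.

1680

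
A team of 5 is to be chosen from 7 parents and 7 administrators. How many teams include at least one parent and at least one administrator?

1960

Total 5-person selections from all 14: C(14,5) = 2002.
Subtract selections that omit an entire group: no parents → C(7,5) = 21; no administrators → C(7,5) = 21.
Both groups omitted at once is impossible, so 2002 − 42 = 1960.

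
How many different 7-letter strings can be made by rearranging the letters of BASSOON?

1260

BASSOON has 7 letters with O appearing twice and S appearing twice.
So there are 7! / (2!·2!) = 1260 distinguishable arrangements.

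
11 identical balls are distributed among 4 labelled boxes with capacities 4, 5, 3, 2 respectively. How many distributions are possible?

19

Without the upper bounds there are C(14,3) = 364 ways to split 11 among 4 boxes.
Subtract solutions that violate a single cap (substitute x_i' = x_i − (cap_i+1)): x_1 ≥ 5 gives C(9,3) = 84; x_2 ≥ 6 gives C(8,3) = 56; x_3 ≥ 4 gives C(10,3) = 120; x_4 ≥ 3 gives C(11,3) = 165. Together 425.
Add back pairs where two caps are both exceeded: 1 + 10 + 20 + 4 + 10 + 35 = 80.
By inclusion–exclusion the count is 364 − 425 + 80 = 19.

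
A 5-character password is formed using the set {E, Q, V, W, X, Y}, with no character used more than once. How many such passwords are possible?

Choose and order 5 of the 6 symbols: the first character has 6 options, the next 5, and so on down to 2.
6 × 5 × 4 × 3 × 2 = 720.

720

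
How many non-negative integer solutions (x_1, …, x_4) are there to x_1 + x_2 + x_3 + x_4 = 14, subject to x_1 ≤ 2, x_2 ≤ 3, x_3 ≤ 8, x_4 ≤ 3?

Without the upper bounds there are C(17,3) = 680 ways to split 14 among 4 variables.
Subtract solutions that violate a single cap (substitute x_i' = x_i − (cap_i+1)): x_1 ≥ 3 gives C(14,3) = 364; x_2 ≥ 4 gives C(13,3) = 286; x_3 ≥ 9 gives C(8,3) = 56; x_4 ≥ 4 gives C(13,3) = 286. Together 992.
Add back pairs where two caps are both exceeded: 120 + 10 + 120 + 4 + 84 + 4 = 342.
Subtract triples: 0 + 20 + 0 + 0 = 20.
By inclusion–exclusion the count is 680 − 992 + 342 − 20 = 10.

10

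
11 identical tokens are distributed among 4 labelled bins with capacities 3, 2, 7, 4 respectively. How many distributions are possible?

Without the upper bounds there are C(14,3) = 364 ways to split 11 among 4 bins.
Subtract solutions that violate a single cap (substitute x_i' = x_i − (cap_i+1)): x_1 ≥ 4 gives C(10,3) = 120; x_2 ≥ 3 gives C(11,3) = 165; x_3 ≥ 8 gives C(6,3) = 20; x_4 ≥ 5 gives C(9,3) = 84. Together 389.
Add back pairs where two caps are both exceeded: 35 + 0 + 10 + 1 + 20 + 0 = 66.
By inclusion–exclusion the count is 364 − 389 + 66 = 41.

41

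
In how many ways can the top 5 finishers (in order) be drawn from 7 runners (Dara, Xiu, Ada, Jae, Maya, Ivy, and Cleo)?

This is an ordered selection of 5 from 7: P(7,5).
That gives 7 × 6 × 5 × 4 × 3 = 2520.

2520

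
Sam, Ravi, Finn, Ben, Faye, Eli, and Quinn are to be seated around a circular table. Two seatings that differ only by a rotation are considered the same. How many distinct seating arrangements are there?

720

Around a circle, 7 distinct people have 7!/7 = (6)! = 720 rotationally distinct seatings.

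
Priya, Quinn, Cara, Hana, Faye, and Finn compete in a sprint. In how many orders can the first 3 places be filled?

120

This is an ordered selection of 3 from 6: P(6,3).
That gives 6 × 5 × 4 = 120.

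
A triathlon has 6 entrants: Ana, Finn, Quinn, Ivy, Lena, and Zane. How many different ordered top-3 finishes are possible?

120

This is an ordered selection of 3 from 6: P(6,3).
That gives 6 × 5 × 4 = 120.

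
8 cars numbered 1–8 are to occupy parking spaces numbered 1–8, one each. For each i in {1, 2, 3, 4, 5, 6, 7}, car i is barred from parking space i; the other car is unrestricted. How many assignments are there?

16687

Let Aᵢ (for 1 ≤ i ≤ 7) be the placements that put car i in its forbidden parking space. Any j of these fix j positions, leaving (8−j)! ways to fill the rest, and there are C(7,j) ways to pick which j.
By inclusion–exclusion, the number of valid placements is Σ_{j=0}^{7} (−1)^j C(7,j)·(8−j)!.
Computing: 40320 − 35280 + 15120 − 4200 + 840 − 126 + 14 − 1 = 16687.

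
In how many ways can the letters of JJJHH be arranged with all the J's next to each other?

Treat the 3 copies of J as a single block. The multiset to arrange is then {JJJ, H, H}, 3 items in all.
That gives (3)!/(2!) = 3 arrangements.

3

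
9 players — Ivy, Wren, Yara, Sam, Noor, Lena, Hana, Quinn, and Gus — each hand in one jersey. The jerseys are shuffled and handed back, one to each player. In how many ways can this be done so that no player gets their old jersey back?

Let Aᵢ be the assignments in which player i gets their old jersey. We want the size of the complement of A₁∪…∪A_9.
By inclusion–exclusion this is Σ_{j=0}^{9} (−1)^j C(9,j)·(9−j)!.
Computing: 362880 − 362880 + 181440 − 60480 + 15120 − 3024 + 504 − 72 + 9 − 1 = 133496.

133496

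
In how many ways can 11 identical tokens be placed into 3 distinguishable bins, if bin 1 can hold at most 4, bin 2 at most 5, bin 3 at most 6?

By stars and bars, unrestricted non-negative solutions to x_1+…+x_3 = 11 number C(11+2,2) = 78.
Subtract solutions that violate a single cap (substitute x_i' = x_i − (cap_i+1)): x_1 ≥ 5 gives C(8,2) = 28; x_2 ≥ 6 gives C(7,2) = 21; x_3 ≥ 7 gives C(6,2) = 15. Together 64.
Add back pairs where two caps are both exceeded: 1 + 0 + 0 = 1.
By inclusion–exclusion the count is 78 − 64 + 1 = 15.

15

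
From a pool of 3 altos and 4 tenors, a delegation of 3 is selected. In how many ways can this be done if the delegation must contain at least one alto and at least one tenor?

Unrestricted: C(7,3) = 35 ways to pick any 3 of the 7.
Subtract selections that omit an entire group: no altos → C(4,3) = 4; no tenors → C(3,3) = 1.
Both groups omitted at once is impossible, so 35 − 5 = 30.

30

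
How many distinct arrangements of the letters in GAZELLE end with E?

360

Fix E in the last position and arrange the remaining 6 letters.
Those 6 letters have L appearing twice, giving (6)!/(2!) = 360.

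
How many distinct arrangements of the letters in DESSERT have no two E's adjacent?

900

Total arrangements of DESSERT: 7!/(2!·2!) = 1260.
If the two E's are adjacent, glue them into one block, leaving 6 items to arrange: (6)!/(2!) = 360 ways.
Hence 1260 − 360 = 900.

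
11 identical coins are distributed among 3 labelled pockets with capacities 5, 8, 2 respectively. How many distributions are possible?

12

Ignoring the caps, the number of non-negative solutions to x_1+…+x_3 = 11 is C(13,2) = 78.
Subtract solutions that violate a single cap (substitute x_i' = x_i − (cap_i+1)): x_1 ≥ 6 gives C(7,2) = 21; x_2 ≥ 9 gives C(4,2) = 6; x_3 ≥ 3 gives C(10,2) = 45. Together 72.
Add back pairs where two caps are both exceeded: 0 + 6 + 0 = 6.
By inclusion–exclusion the count is 78 − 72 + 6 = 12.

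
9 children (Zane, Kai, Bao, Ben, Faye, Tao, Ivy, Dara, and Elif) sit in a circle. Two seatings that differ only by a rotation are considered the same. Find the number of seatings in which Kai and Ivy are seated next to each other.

10080

Treat {Kai, Ivy} as one unit (2 internal orders) and seat the resulting 8 units around the table: (7)! circular arrangements.
So 2 × (7)! = 2 × 5040 = 10080.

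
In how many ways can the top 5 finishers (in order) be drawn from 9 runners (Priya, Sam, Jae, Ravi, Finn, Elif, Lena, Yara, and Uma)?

15120

This is an ordered selection of 5 from 9: P(9,5).
That gives 9 × 8 × 7 × 6 × 5 = 15120.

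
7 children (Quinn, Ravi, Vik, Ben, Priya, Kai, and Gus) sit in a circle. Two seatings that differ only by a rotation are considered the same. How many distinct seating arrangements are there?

Around a circle, 7 distinct people have 7!/7 = (6)! = 720 rotationally distinct seatings.

720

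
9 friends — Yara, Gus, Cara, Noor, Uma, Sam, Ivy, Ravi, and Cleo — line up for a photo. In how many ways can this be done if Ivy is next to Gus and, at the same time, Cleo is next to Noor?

20160

Treat {Ivy,Gus} as one block (2 orders) and {Cleo,Noor} as another (2 orders).
That leaves 7 units to arrange: 2 × 2 × 7! = 4 × 5040 = 20160.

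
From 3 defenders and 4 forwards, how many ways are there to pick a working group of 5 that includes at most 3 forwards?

18

Split by how many forwards are chosen (0 through 3).
Sum: C(4,0)·C(3,5) + C(4,1)·C(3,4) + C(4,2)·C(3,3) + C(4,3)·C(3,2) = 0 + 0 + 6 + 12 = 18.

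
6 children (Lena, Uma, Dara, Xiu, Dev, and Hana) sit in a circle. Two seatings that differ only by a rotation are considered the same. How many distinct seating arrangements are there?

Fix one person's seat to break rotational symmetry; the remaining 5 people can be arranged in (5)! = 120 ways.

120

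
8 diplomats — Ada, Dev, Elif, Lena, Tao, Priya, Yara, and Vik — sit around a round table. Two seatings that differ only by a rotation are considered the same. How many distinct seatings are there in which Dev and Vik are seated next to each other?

Glue Dev and Vik into a block (2 internal orders). Seating 7 units around a circle gives (6)! arrangements.
So 2 × (6)! = 2 × 720 = 1440.

1440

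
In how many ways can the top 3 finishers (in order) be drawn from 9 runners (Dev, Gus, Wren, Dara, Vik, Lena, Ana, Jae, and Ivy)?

504

There are 9 choices for 1st place, 8 for 2nd, and 7 for 3rd.
That gives 9 × 8 × 7 = 504.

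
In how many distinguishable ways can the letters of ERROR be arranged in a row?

20

ERROR has 5 letters with R appearing 3 times.
So there are 5! / (3!) = 20 distinguishable arrangements.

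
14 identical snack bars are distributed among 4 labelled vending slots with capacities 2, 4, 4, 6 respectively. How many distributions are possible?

By stars and bars, unrestricted non-negative solutions to x_1+…+x_4 = 14 number C(14+3,3) = 680.
Subtract solutions that violate a single cap (substitute x_i' = x_i − (cap_i+1)): x_1 ≥ 3 gives C(14,3) = 364; x_2 ≥ 5 gives C(12,3) = 220; x_3 ≥ 5 gives C(12,3) = 220; x_4 ≥ 7 gives C(10,3) = 120. Together 924.
Add back pairs where two caps are both exceeded: 84 + 84 + 35 + 35 + 10 + 10 = 258.
Subtract triples: 4 + 0 + 0 + 0 = 4.
By inclusion–exclusion the count is 680 − 924 + 258 − 4 = 10.

10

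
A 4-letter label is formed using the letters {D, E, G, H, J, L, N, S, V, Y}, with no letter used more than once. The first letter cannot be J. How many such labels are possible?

The first letter has 10−1 = 9 choices (anything except J).
The remaining 3 letters are filled from the other 9 symbols without repetition: 9 × 8 × 7 = 504.
Total: 9 × 504 = 4536.

4536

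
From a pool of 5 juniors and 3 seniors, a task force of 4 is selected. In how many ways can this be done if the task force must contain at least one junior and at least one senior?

65

Total 4-person selections from all 8: C(8,4) = 70.
Subtract selections that omit an entire group: no juniors → C(3,4) = 0; no seniors → C(5,4) = 5.
Both groups omitted at once is impossible, so 70 − 5 = 65.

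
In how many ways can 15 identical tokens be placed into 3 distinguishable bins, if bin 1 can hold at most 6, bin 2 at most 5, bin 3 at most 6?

6

Ignoring the caps, the number of non-negative solutions to x_1+…+x_3 = 15 is C(17,2) = 136.
Subtract solutions that violate a single cap (substitute x_i' = x_i − (cap_i+1)): x_1 ≥ 7 gives C(10,2) = 45; x_2 ≥ 6 gives C(11,2) = 55; x_3 ≥ 7 gives C(10,2) = 45. Together 145.
Add back pairs where two caps are both exceeded: 6 + 3 + 6 = 15.
By inclusion–exclusion the count is 136 − 145 + 15 = 6.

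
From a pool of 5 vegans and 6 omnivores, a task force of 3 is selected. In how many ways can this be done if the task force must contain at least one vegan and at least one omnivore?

Total 3-person selections from all 11: C(11,3) = 165.
Subtract selections that omit an entire group: no vegans → C(6,3) = 20; no omnivores → C(5,3) = 10.
Both groups omitted at once is impossible, so 165 − 30 = 135.

135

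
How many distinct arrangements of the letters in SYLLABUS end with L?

Fix L in the last position and arrange the remaining 7 letters.
Those 7 letters have S appearing twice, giving (7)!/(2!) = 2520.

2520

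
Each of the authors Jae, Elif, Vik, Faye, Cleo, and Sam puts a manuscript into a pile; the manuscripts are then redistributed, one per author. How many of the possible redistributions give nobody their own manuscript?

This is the derangement count D_6: permutations of 6 items with no fixed point.
By inclusion–exclusion this is Σ_{j=0}^{6} (−1)^j C(6,j)·(6−j)!.
Computing: 720 − 720 + 360 − 120 + 30 − 6 + 1 = 265.

265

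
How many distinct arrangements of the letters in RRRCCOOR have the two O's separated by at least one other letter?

315

Total arrangements of RRRCCOOR: 8!/(4!·2!·2!) = 420.
If the two O's are adjacent, glue them into one block, leaving 7 items to arrange: (7)!/(4!·2!) = 105 ways.
Hence 420 − 105 = 315.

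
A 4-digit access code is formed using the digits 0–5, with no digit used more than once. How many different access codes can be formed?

360

This is a permutation of 4 out of 6: P(6,4) = 6!/2!.
6 × 5 × 4 × 3 = 360.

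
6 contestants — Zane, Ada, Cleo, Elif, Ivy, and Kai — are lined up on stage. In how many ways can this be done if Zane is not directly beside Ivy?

480

There are 6! = 720 arrangements in all. If Zane and Ivy are adjacent, merging them into one block gives 2·(5)! = 240 arrangements.
So 720 − 240 = 480 arrangements keep them apart.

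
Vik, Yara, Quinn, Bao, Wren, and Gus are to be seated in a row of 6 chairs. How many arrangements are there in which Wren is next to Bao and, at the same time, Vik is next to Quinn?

Treat {Wren,Bao} as one block (2 orders) and {Vik,Quinn} as another (2 orders).
That leaves 4 units to arrange: 2 × 2 × 4! = 4 × 24 = 96.

96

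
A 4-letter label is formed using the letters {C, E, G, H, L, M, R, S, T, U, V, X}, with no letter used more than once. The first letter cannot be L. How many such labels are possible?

10890

The first letter has 12−1 = 11 choices (anything except L).
The remaining 3 letters are filled from the other 11 symbols without repetition: 11 × 10 × 9 = 990.
Total: 11 × 990 = 10890.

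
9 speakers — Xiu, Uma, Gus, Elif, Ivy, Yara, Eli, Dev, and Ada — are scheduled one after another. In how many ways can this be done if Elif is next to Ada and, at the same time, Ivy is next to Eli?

Treat {Elif,Ada} as one block (2 orders) and {Ivy,Eli} as another (2 orders).
That leaves 7 units to arrange: 2 × 2 × 7! = 4 × 5040 = 20160.

20160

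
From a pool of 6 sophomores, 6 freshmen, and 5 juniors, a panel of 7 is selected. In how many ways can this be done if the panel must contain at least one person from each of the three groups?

Total 7-person selections from all 17: C(17,7) = 19448.
Selections missing a whole group: no sophomores → C(11,7) = 330; no freshmen → C(11,7) = 330; no juniors → C(12,7) = 792.
Add back selections omitting two groups (i.e. drawn from a single group): C(6,7) + C(6,7) + C(5,7) = 0.
By inclusion–exclusion: 19448 − 1452 + 0 = 17996.

17996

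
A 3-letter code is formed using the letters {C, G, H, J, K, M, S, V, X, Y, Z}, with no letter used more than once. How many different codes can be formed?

990

Choose and order 3 of the 11 symbols: the first letter has 11 options, the next 10, then 9.
That product is 11 × 10 × 9 = 990.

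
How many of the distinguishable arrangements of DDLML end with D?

12

Fix D in the last position and arrange the remaining 4 letters.
Those 4 letters have L appearing twice, giving (4)!/(2!) = 12.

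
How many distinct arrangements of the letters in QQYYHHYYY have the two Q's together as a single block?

168

Treat the 2 copies of Q as a single block. The multiset to arrange is then {QQ, H, H, Y, Y, Y, Y, Y}, 8 items in all.
That gives (8)!/(5!·2!) = 168 arrangements.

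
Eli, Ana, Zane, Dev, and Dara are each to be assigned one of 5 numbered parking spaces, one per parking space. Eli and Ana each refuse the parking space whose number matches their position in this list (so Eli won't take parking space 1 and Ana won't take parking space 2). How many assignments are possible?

Let Aᵢ (for i ∈ {1, 2}) be the placements that put person i in their forbidden parking space. Any j of these fix j positions, leaving (5−j)! ways to fill the rest, and there are C(2,j) ways to pick which j.
By inclusion–exclusion, the number of valid placements is Σ_{j=0}^{2} (−1)^j C(2,j)·(5−j)!.
Computing: 120 − 48 + 6 = 78.

78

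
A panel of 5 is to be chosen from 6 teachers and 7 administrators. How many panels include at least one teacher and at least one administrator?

1260

Unrestricted: C(13,5) = 1287 ways to pick any 5 of the 13.
Selections missing a whole group: no teachers → C(7,5) = 21; no administrators → C(6,5) = 6.
Both groups omitted at once is impossible, so 1287 − 27 = 1260.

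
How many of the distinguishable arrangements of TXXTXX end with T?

Fix T in the last position and arrange the remaining 5 letters.
Those 5 letters have X appearing 4 times, giving (5)!/(4!) = 5.

5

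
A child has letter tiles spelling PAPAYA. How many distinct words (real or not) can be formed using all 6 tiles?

60

The 6 letters of PAPAYA have repeats: A appearing 3 times and P appearing twice.
So there are 6! / (3!·2!) = 60 distinguishable arrangements.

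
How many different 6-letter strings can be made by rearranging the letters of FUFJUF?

60

FUFJUF has 6 letters with F appearing 3 times and U appearing twice.
So there are 6! / (3!·2!) = 60 distinguishable arrangements.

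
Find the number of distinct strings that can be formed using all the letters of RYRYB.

30

The 5 letters of RYRYB have repeats: R appearing twice and Y appearing twice.
Dividing 5! = 120 by 2!·2! = 4 for the repeated letters gives 30.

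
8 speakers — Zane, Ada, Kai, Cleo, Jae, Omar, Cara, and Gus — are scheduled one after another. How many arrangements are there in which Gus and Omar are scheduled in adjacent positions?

10080

Place the 6 others and the Gus-Omar pair as 7 objects in a line; the pair has 2 internal arrangements.
So the count is 2·(7)! = 10080.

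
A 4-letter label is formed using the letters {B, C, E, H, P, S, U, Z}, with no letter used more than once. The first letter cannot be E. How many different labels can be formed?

The first letter has 8−1 = 7 choices (anything except E).
The remaining 3 letters are filled from the other 7 symbols without repetition: 7 × 6 × 5 = 210.
Total: 7 × 210 = 1470.

1470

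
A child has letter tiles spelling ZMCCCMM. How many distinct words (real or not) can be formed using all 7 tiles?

The 7 letters of ZMCCCMM have repeats: C appearing 3 times and M appearing 3 times.
So there are 7! / (3!·3!) = 140 distinguishable arrangements.

140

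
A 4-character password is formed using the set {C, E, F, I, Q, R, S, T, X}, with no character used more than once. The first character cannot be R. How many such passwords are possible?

The first character has 9−1 = 8 choices (anything except R).
The remaining 3 characters are filled from the other 8 symbols without repetition: 8 × 7 × 6 = 336.
Total: 8 × 336 = 2688.

2688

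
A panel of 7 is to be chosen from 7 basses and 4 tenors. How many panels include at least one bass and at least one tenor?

Unrestricted: C(11,7) = 330 ways to pick any 7 of the 11.
Selections missing a whole group: no basses → C(4,7) = 0; no tenors → C(7,7) = 1.
Both groups omitted at once is impossible, so 330 − 1 = 329.

329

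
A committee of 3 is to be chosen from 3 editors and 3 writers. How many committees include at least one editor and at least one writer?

With no constraint there are C(6,3) = 20 possible selections.
Selections missing a whole group: no editors → C(3,3) = 1; no writers → C(3,3) = 1.
Both groups omitted at once is impossible, so 20 − 2 = 18.

18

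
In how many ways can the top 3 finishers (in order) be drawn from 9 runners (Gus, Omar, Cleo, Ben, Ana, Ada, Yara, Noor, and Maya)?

504

There are 9 choices for 1st place, 8 for 2nd, and 7 for 3rd.
That gives 9 × 8 × 7 = 504.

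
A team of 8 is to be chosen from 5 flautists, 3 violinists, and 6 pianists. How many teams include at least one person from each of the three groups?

With no constraint there are C(14,8) = 3003 possible selections.
Subtract selections that omit an entire group: no flautists → C(9,8) = 9; no violinists → C(11,8) = 165; no pianists → C(8,8) = 1.
Add back selections omitting two groups (i.e. drawn from a single group): C(5,8) + C(3,8) + C(6,8) = 0.
By inclusion–exclusion: 3003 − 175 + 0 = 2828.

2828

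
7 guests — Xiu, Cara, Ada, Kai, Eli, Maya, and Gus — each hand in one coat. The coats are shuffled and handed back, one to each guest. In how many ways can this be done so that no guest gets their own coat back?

1854

Count assignments avoiding every fixed point. For any j of the 7 guests fixed to their own coat, the other 7−j can be arranged in (7−j)! ways.
By inclusion–exclusion this is Σ_{j=0}^{7} (−1)^j C(7,j)·(7−j)!.
Computing: 5040 − 5040 + 2520 − 840 + 210 − 42 + 7 − 1 = 1854.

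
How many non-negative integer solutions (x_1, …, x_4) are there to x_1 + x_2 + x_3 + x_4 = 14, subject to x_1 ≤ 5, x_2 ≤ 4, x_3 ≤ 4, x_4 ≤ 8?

Ignoring the caps, the number of non-negative solutions to x_1+…+x_4 = 14 is C(17,3) = 680.
Subtract solutions that violate a single cap (substitute x_i' = x_i − (cap_i+1)): x_1 ≥ 6 gives C(11,3) = 165; x_2 ≥ 5 gives C(12,3) = 220; x_3 ≥ 5 gives C(12,3) = 220; x_4 ≥ 9 gives C(8,3) = 56. Together 661.
Add back pairs where two caps are both exceeded: 20 + 20 + 0 + 35 + 1 + 1 = 77.
By inclusion–exclusion the count is 680 − 661 + 77 = 96.

96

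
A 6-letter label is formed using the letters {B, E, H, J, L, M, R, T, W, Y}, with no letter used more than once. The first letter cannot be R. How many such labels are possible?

The first letter has 10−1 = 9 choices (anything except R).
The remaining 5 letters are filled from the other 9 symbols without repetition: 9 × 8 × 7 × 6 × 5 = 15120.
Total: 9 × 15120 = 136080.

136080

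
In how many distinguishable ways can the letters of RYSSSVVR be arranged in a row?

1680

The 8 letters of RYSSSVVR have repeats: R appearing twice, S appearing 3 times, and V appearing twice.
So there are 8! / (3!·2!·2!) = 1680 distinguishable arrangements.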